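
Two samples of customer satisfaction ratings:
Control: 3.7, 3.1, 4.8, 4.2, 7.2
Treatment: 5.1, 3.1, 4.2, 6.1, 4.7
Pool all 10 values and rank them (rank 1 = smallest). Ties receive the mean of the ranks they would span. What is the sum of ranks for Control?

26

Sorted (ascending): 3.1, 3.1, 3.7, 4.2, 4.2, 4.7, 4.8, 5.1, 6.1, 7.2
The 2 values of 3.1 occupy positions 1–2 → average rank (1+2)/2 = 1.5.
The 2 values of 4.2 occupy positions 4–5 → average rank (4+5)/2 = 4.5.
Control values → pooled ranks: 3.7→3, 3.1→1.5, 4.8→7, 4.2→4.5, 7.2→10
Rank sum = 3 + 1.5 + 7 + 4.5 + 10 = 26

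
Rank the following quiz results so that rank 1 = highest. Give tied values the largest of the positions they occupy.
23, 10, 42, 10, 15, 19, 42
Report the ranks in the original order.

3, 7, 2, 7, 5, 4, 2

Sorted (descending): 42, 42, 23, 19, 15, 10, 10
The 2 values of 42 occupy positions 1–2 → each gets rank 2.
The 2 values of 10 occupy positions 6–7 → each gets rank 7.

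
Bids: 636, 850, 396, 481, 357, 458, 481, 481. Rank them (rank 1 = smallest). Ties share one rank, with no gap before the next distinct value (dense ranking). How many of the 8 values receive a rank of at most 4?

6

Sorted (ascending): 357, 396, 458, 481, 481, 481, 636, 850
The 3 values of 481 share dense rank 4.
Remaining distinct values take the next consecutive integers.
Ranks ≤ 4: {1, 2, 3, 4, 4, 4} → 6 values.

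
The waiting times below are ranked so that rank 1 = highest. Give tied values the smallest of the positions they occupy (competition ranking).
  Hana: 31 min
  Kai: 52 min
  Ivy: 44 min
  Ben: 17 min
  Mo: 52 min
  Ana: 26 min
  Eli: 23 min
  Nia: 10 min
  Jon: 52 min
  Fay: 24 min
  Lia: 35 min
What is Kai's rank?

Sorted (descending): 52, 52, 52, 44, 35, 31, 26, 24, 23, 17, 10
The 3 values of 52 occupy positions 1–3 → each gets rank 1.
Kai has value 52 min → rank 1.

1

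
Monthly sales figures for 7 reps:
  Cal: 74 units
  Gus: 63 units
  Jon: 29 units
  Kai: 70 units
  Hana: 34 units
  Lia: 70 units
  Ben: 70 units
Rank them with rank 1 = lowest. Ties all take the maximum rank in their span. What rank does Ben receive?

6

Sorted (ascending): 29, 34, 63, 70, 70, 70, 74
The 3 values of 70 occupy positions 4–6 → each gets rank 6.
Ben has value 70 units → rank 6.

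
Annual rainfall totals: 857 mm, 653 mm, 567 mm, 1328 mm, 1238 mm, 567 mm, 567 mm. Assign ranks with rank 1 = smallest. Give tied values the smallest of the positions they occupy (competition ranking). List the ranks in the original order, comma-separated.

5, 4, 1, 7, 6, 1, 1

Sorted (ascending): 567, 567, 567, 653, 857, 1238, 1328
The 3 values of 567 occupy positions 1–3 → each gets rank 1.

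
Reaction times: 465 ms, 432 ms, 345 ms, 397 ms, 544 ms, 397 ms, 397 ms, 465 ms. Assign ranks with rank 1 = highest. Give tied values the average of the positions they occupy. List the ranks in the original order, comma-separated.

Sorted (descending): 544, 465, 465, 432, 397, 397, 397, 345
The 2 values of 465 occupy positions 2–3 → average rank (2+3)/2 = 2.5.
The 3 values of 397 occupy positions 5–7 → average rank 6.

2.5, 4, 8, 6, 1, 6, 6, 2.5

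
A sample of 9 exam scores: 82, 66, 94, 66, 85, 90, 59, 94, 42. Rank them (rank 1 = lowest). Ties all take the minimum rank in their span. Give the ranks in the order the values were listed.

5, 3, 8, 3, 6, 7, 2, 8, 1

Sorted (ascending): 42, 59, 66, 66, 82, 85, 90, 94, 94
The 2 values of 66 occupy positions 3–4 → each gets rank 3.
The 2 values of 94 occupy positions 8–9 → each gets rank 8.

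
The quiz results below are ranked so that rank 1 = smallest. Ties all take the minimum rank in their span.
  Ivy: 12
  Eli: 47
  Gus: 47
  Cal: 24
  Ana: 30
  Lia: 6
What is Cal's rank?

3

Sorted (ascending): 6, 12, 24, 30, 47, 47
The 2 values of 47 occupy positions 5–6 → each gets rank 5.
Cal has value 24 → rank 3.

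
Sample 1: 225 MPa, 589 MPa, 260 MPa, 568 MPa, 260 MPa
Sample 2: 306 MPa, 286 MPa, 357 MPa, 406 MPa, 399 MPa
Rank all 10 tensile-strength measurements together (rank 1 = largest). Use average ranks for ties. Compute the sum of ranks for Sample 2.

Sorted (descending): 589, 568, 406, 399, 357, 306, 286, 260, 260, 225
The 2 values of 260 occupy positions 8–9 → average rank (8+9)/2 = 8.5.
Sample 2 values → pooled ranks: 306→6, 286→7, 357→5, 406→3, 399→4
Rank sum = 6 + 7 + 5 + 3 + 4 = 25

25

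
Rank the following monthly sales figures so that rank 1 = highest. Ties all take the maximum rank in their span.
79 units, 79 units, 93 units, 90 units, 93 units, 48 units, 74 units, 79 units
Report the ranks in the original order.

Sorted (descending): 93, 93, 90, 79, 79, 79, 74, 48
The 2 values of 93 occupy positions 1–2 → each gets rank 2.
The 3 values of 79 occupy positions 4–6 → each gets rank 6.

6, 6, 2, 3, 2, 8, 7, 6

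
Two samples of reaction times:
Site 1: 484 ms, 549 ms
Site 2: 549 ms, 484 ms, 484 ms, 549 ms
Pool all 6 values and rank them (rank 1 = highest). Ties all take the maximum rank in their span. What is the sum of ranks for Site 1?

Sorted (descending): 549, 549, 549, 484, 484, 484
The 3 values of 549 occupy positions 1–3 → each gets rank 3.
The 3 values of 484 occupy positions 4–6 → each gets rank 6.
Site 1 values → pooled ranks: 484→6, 549→3
Rank sum = 6 + 3 = 9

9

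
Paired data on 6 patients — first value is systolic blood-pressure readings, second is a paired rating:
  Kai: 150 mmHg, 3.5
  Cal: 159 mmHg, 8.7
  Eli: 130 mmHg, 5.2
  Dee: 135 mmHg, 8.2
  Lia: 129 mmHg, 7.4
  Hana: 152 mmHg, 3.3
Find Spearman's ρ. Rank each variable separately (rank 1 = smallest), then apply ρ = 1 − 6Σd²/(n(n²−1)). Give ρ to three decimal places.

Ranks of variable 1: 4, 6, 2, 3, 1, 5
Ranks of variable 2: 2, 6, 3, 5, 4, 1
d = r₁ − r₂: 2, 0, -1, -2, -3, 4
d²: 4, 0, 1, 4, 9, 16; Σd² = 34
ρ = 1 − 6·34/(6·35) = 1 − 204/210 = 0.029

0.029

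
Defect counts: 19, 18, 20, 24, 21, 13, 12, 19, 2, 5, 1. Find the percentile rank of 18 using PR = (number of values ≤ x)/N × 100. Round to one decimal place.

N = 11.
Strictly below 18: 5. Equal to 18: 1.
PR = 6/11 × 100 = 54.5

54.5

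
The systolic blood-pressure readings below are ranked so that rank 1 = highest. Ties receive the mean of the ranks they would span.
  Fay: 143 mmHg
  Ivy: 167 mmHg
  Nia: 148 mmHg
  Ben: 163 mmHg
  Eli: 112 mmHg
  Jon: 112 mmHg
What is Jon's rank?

Sorted (descending): 167, 163, 148, 143, 112, 112
The 2 values of 112 occupy positions 5–6 → average rank (5+6)/2 = 5.5.
Jon has value 112 mmHg → rank 5.5.

5.5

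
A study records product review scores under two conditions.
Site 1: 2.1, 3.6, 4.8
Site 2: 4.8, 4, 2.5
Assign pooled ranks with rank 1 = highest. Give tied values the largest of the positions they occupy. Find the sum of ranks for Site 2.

Sorted (descending): 4.8, 4.8, 4, 3.6, 2.5, 2.1
The 2 values of 4.8 occupy positions 1–2 → each gets rank 2.
Site 2 values → pooled ranks: 4.8→2, 4→3, 2.5→5
Rank sum = 2 + 3 + 5 = 10

10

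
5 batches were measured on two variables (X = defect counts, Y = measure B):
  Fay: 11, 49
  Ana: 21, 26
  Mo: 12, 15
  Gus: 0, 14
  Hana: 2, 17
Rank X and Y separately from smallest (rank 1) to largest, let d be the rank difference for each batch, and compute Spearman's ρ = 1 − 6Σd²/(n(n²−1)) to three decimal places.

Ranks of variable 1: 3, 5, 4, 1, 2
Ranks of variable 2: 5, 4, 2, 1, 3
d = r₁ − r₂: -2, 1, 2, 0, -1
d²: 4, 1, 4, 0, 1; Σd² = 10
ρ = 1 − 6·10/(5·24) = 1 − 60/120 = 0.500

0.500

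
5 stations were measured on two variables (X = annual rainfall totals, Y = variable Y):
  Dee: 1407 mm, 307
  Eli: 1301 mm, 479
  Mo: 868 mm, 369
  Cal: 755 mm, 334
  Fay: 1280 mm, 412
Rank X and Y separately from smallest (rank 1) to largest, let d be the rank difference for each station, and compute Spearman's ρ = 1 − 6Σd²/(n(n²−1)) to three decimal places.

Ranks of variable 1: 5, 4, 2, 1, 3
Ranks of variable 2: 1, 5, 3, 2, 4
d = r₁ − r₂: 4, -1, -1, -1, -1
d²: 16, 1, 1, 1, 1; Σd² = 20
ρ = 1 − 6·20/(5·24) = 1 − 120/120 = 0.000

0.000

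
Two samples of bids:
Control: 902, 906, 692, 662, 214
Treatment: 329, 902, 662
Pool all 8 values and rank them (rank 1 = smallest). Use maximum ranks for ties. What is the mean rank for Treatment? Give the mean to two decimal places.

Sorted (ascending): 214, 329, 662, 662, 692, 902, 902, 906
The 2 values of 662 occupy positions 3–4 → each gets rank 4.
The 2 values of 902 occupy positions 6–7 → each gets rank 7.
Treatment values → pooled ranks: 329→2, 902→7, 662→4
Mean rank = (2 + 7 + 4) / 3 = 4.33

4.33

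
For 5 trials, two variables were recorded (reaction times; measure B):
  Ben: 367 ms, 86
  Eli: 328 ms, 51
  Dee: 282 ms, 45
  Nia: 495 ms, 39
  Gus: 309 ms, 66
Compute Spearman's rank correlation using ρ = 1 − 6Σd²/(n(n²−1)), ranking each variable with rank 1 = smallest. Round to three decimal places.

-0.100

Ranks of variable 1: 4, 3, 1, 5, 2
Ranks of variable 2: 5, 3, 2, 1, 4
d = r₁ − r₂: -1, 0, -1, 4, -2
d²: 1, 0, 1, 16, 4; Σd² = 22
ρ = 1 − 6·22/(5·24) = 1 − 132/120 = -0.100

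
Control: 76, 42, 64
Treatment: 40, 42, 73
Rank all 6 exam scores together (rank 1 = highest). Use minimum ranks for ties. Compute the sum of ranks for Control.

Sorted (descending): 76, 73, 64, 42, 42, 40
The 2 values of 42 occupy positions 4–5 → each gets rank 4.
Control values → pooled ranks: 76→1, 42→4, 64→3
Rank sum = 1 + 4 + 3 = 8

8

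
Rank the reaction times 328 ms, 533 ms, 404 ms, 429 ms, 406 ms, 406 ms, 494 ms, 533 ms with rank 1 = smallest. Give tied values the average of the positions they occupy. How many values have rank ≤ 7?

Sorted (ascending): 328, 404, 406, 406, 429, 494, 533, 533
The 2 values of 406 occupy positions 3–4 → average rank (3+4)/2 = 3.5.
The 2 values of 533 occupy positions 7–8 → average rank (7+8)/2 = 7.5.
Ranks ≤ 7: {1, 2, 3.5, 3.5, 5, 6} → 6 values.

6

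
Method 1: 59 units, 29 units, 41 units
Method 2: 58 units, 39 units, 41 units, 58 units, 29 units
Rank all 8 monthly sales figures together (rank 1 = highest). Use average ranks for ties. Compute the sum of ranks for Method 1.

Sorted (descending): 59, 58, 58, 41, 41, 39, 29, 29
The 2 values of 58 occupy positions 2–3 → average rank (2+3)/2 = 2.5.
The 2 values of 41 occupy positions 4–5 → average rank (4+5)/2 = 4.5.
The 2 values of 29 occupy positions 7–8 → average rank (7+8)/2 = 7.5.
Method 1 values → pooled ranks: 59→1, 29→7.5, 41→4.5
Rank sum = 1 + 7.5 + 4.5 = 13

13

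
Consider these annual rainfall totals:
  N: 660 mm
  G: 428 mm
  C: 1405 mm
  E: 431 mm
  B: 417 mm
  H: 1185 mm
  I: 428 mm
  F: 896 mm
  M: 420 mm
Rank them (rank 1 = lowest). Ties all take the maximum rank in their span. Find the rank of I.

4

Sorted (ascending): 417, 420, 428, 428, 431, 660, 896, 1185, 1405
The 2 values of 428 occupy positions 3–4 → each gets rank 4.
I has value 428 mm → rank 4.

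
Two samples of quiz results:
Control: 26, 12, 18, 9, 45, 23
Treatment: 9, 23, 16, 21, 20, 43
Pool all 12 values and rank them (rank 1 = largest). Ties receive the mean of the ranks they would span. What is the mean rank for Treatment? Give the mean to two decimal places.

6.67

Sorted (descending): 45, 43, 26, 23, 23, 21, 20, 18, 16, 12, 9, 9
The 2 values of 23 occupy positions 4–5 → average rank (4+5)/2 = 4.5.
The 2 values of 9 occupy positions 11–12 → average rank (11+12)/2 = 11.5.
Treatment values → pooled ranks: 9→11.5, 23→4.5, 16→9, 21→6, 20→7, 43→2
Mean rank = (11.5 + 4.5 + 9 + 6 + 7 + 2) / 6 = 6.67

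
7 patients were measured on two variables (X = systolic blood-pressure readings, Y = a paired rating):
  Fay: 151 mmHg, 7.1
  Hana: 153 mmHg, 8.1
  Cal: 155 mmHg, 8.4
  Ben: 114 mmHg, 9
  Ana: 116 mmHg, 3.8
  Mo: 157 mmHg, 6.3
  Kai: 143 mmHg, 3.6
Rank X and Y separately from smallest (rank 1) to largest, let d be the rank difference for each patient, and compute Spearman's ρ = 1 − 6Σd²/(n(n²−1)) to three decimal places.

Ranks of variable 1: 4, 5, 6, 1, 2, 7, 3
Ranks of variable 2: 4, 5, 6, 7, 2, 3, 1
d = r₁ − r₂: 0, 0, 0, -6, 0, 4, 2
d²: 0, 0, 0, 36, 0, 16, 4; Σd² = 56
ρ = 1 − 6·56/(7·48) = 1 − 336/336 = 0.000

0.000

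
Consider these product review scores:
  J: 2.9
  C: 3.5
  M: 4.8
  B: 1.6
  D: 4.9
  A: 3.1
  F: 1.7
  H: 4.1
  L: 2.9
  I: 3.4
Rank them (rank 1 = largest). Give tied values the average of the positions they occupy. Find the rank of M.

2

Sorted (descending): 4.9, 4.8, 4.1, 3.5, 3.4, 3.1, 2.9, 2.9, 1.7, 1.6
The 2 values of 2.9 occupy positions 7–8 → average rank (7+8)/2 = 7.5.
M has value 4.8 → rank 2.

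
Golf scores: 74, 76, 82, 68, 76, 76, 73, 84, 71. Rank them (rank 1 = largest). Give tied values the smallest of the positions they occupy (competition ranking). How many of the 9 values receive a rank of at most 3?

Sorted (descending): 84, 82, 76, 76, 76, 74, 73, 71, 68
The 3 values of 76 occupy positions 3–5 → each gets rank 3.
Ranks ≤ 3: {1, 2, 3, 3, 3} → 5 values.

5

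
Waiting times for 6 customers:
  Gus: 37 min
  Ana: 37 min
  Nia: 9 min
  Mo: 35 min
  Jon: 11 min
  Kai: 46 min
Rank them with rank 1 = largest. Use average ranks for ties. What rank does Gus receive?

Sorted (descending): 46, 37, 37, 35, 11, 9
The 2 values of 37 occupy positions 2–3 → average rank (2+3)/2 = 2.5.
Gus has value 37 min → rank 2.5.

2.5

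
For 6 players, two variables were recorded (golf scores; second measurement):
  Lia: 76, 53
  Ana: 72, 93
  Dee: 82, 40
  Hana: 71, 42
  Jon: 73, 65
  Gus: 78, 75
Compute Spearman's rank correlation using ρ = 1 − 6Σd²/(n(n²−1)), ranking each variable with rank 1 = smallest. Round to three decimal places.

-0.257

Ranks of variable 1: 4, 2, 6, 1, 3, 5
Ranks of variable 2: 3, 6, 1, 2, 4, 5
d = r₁ − r₂: 1, -4, 5, -1, -1, 0
d²: 1, 16, 25, 1, 1, 0; Σd² = 44
ρ = 1 − 6·44/(6·35) = 1 − 264/210 = -0.257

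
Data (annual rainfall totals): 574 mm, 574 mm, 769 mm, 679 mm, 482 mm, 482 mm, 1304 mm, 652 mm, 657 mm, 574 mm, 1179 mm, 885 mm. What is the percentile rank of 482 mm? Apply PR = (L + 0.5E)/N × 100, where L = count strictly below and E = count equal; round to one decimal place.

N = 12.
Strictly below 482: 0. Equal to 482: 2.
PR = (0 + 0.5·2)/12 × 100 = 8.3

8.3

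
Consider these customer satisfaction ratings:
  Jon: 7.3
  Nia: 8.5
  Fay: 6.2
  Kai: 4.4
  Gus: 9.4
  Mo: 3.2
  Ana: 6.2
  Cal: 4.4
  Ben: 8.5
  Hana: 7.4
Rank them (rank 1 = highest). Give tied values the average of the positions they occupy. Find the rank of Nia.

2.5

Sorted (descending): 9.4, 8.5, 8.5, 7.4, 7.3, 6.2, 6.2, 4.4, 4.4, 3.2
The 2 values of 8.5 occupy positions 2–3 → average rank (2+3)/2 = 2.5.
The 2 values of 6.2 occupy positions 6–7 → average rank (6+7)/2 = 6.5.
The 2 values of 4.4 occupy positions 8–9 → average rank (8+9)/2 = 8.5.
Nia has value 8.5 → rank 2.5.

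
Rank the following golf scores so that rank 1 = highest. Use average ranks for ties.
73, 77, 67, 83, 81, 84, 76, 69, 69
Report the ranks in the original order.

Sorted (descending): 84, 83, 81, 77, 76, 73, 69, 69, 67
The 2 values of 69 occupy positions 7–8 → average rank (7+8)/2 = 7.5.

6, 4, 9, 2, 3, 1, 5, 7.5, 7.5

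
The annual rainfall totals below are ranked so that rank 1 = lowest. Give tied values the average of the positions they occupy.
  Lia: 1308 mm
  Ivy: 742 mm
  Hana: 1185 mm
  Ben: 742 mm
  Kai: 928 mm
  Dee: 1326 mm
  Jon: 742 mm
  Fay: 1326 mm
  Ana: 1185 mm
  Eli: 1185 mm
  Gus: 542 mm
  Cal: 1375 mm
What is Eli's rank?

Sorted (ascending): 542, 742, 742, 742, 928, 1185, 1185, 1185, 1308, 1326, 1326, 1375
The 3 values of 742 occupy positions 2–4 → average rank 3.
The 3 values of 1185 occupy positions 6–8 → average rank 7.
The 2 values of 1326 occupy positions 10–11 → average rank (10+11)/2 = 10.5.
Eli has value 1185 mm → rank 7.

7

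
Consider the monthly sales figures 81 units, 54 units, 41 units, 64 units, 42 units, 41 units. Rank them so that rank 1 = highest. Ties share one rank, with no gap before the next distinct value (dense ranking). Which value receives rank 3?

Sorted (descending): 81, 64, 54, 42, 41, 41
The 2 values of 41 share dense rank 5.
Remaining distinct values take the next consecutive integers.
Rank 3 → value 54.

54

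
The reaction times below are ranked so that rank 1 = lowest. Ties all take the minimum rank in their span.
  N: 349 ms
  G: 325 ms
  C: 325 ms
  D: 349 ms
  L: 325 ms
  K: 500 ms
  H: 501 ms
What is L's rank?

Sorted (ascending): 325, 325, 325, 349, 349, 500, 501
The 3 values of 325 occupy positions 1–3 → each gets rank 1.
The 2 values of 349 occupy positions 4–5 → each gets rank 4.
L has value 325 ms → rank 1.

1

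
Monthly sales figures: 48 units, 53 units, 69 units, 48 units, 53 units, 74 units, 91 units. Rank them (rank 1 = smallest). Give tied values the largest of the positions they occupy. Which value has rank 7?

91

Sorted (ascending): 48, 48, 53, 53, 69, 74, 91
The 2 values of 48 occupy positions 1–2 → each gets rank 2.
The 2 values of 53 occupy positions 3–4 → each gets rank 4.
Rank 7 → value 91.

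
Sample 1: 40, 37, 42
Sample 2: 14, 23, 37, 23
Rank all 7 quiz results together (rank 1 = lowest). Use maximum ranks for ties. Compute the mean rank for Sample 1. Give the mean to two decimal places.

Sorted (ascending): 14, 23, 23, 37, 37, 40, 42
The 2 values of 23 occupy positions 2–3 → each gets rank 3.
The 2 values of 37 occupy positions 4–5 → each gets rank 5.
Sample 1 values → pooled ranks: 40→6, 37→5, 42→7
Mean rank = (6 + 5 + 7) / 3 = 6.00

6.00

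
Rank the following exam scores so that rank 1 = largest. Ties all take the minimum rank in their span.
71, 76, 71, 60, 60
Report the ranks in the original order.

2, 1, 2, 4, 4

Sorted (descending): 76, 71, 71, 60, 60
The 2 values of 71 occupy positions 2–3 → each gets rank 2.
The 2 values of 60 occupy positions 4–5 → each gets rank 4.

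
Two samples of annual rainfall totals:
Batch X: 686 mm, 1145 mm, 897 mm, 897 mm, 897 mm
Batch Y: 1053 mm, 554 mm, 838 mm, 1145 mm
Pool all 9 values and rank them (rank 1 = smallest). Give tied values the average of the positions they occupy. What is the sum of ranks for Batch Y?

Sorted (ascending): 554, 686, 838, 897, 897, 897, 1053, 1145, 1145
The 3 values of 897 occupy positions 4–6 → average rank 5.
The 2 values of 1145 occupy positions 8–9 → average rank (8+9)/2 = 8.5.
Batch Y values → pooled ranks: 1053→7, 554→1, 838→3, 1145→8.5
Rank sum = 7 + 1 + 3 + 8.5 = 19.5

19.5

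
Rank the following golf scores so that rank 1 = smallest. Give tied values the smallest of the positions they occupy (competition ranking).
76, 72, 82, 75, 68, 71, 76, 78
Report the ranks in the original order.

5, 3, 8, 4, 1, 2, 5, 7

Sorted (ascending): 68, 71, 72, 75, 76, 76, 78, 82
The 2 values of 76 occupy positions 5–6 → each gets rank 5.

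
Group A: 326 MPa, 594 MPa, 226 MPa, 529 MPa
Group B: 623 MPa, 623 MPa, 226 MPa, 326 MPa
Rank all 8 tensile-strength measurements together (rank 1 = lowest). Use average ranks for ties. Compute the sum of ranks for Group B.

20

Sorted (ascending): 226, 226, 326, 326, 529, 594, 623, 623
The 2 values of 226 occupy positions 1–2 → average rank (1+2)/2 = 1.5.
The 2 values of 326 occupy positions 3–4 → average rank (3+4)/2 = 3.5.
The 2 values of 623 occupy positions 7–8 → average rank (7+8)/2 = 7.5.
Group B values → pooled ranks: 623→7.5, 623→7.5, 226→1.5, 326→3.5
Rank sum = 7.5 + 7.5 + 1.5 + 3.5 = 20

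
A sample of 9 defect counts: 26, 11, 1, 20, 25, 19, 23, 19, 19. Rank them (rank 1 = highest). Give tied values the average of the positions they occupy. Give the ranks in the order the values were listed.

1, 8, 9, 4, 2, 6, 3, 6, 6

Sorted (descending): 26, 25, 23, 20, 19, 19, 19, 11, 1
The 3 values of 19 occupy positions 5–7 → average rank 6.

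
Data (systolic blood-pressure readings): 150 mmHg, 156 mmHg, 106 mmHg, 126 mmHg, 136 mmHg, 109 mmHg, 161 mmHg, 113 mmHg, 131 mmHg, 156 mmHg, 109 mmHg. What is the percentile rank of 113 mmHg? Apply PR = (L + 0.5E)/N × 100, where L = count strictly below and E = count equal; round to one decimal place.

31.8

N = 11.
Strictly below 113: 3. Equal to 113: 1.
PR = (3 + 0.5·1)/11 × 100 = 31.8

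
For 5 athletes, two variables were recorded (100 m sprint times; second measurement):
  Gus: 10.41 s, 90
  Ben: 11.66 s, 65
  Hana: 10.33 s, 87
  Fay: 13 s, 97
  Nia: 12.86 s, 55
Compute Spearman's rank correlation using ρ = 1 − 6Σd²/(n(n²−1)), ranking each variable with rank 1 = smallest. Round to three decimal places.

Ranks of variable 1: 2, 3, 1, 5, 4
Ranks of variable 2: 4, 2, 3, 5, 1
d = r₁ − r₂: -2, 1, -2, 0, 3
d²: 4, 1, 4, 0, 9; Σd² = 18
ρ = 1 − 6·18/(5·24) = 1 − 108/120 = 0.100

0.100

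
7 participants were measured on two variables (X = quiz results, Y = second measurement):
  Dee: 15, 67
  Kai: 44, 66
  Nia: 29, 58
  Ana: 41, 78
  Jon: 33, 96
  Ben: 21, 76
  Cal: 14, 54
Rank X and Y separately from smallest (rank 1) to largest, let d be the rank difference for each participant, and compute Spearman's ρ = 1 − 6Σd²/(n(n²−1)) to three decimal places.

Ranks of variable 1: 2, 7, 4, 6, 5, 3, 1
Ranks of variable 2: 4, 3, 2, 6, 7, 5, 1
d = r₁ − r₂: -2, 4, 2, 0, -2, -2, 0
d²: 4, 16, 4, 0, 4, 4, 0; Σd² = 32
ρ = 1 − 6·32/(7·48) = 1 − 192/336 = 0.429

0.429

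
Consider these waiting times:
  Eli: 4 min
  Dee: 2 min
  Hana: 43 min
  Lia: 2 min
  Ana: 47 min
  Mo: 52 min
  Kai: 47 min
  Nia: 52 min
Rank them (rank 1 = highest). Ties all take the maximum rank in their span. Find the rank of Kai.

4

Sorted (descending): 52, 52, 47, 47, 43, 4, 2, 2
The 2 values of 52 occupy positions 1–2 → each gets rank 2.
The 2 values of 47 occupy positions 3–4 → each gets rank 4.
The 2 values of 2 occupy positions 7–8 → each gets rank 8.
Kai has value 47 min → rank 4.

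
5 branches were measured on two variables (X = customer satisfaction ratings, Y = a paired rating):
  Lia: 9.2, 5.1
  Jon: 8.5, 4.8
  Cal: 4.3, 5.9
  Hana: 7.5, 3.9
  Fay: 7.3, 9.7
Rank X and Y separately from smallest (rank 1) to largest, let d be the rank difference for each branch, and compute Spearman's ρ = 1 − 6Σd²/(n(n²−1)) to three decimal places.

Ranks of variable 1: 5, 4, 1, 3, 2
Ranks of variable 2: 3, 2, 4, 1, 5
d = r₁ − r₂: 2, 2, -3, 2, -3
d²: 4, 4, 9, 4, 9; Σd² = 30
ρ = 1 − 6·30/(5·24) = 1 − 180/120 = -0.500

-0.500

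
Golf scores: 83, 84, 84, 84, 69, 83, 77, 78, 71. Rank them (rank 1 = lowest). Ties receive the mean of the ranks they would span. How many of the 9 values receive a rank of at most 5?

4

Sorted (ascending): 69, 71, 77, 78, 83, 83, 84, 84, 84
The 2 values of 83 occupy positions 5–6 → average rank (5+6)/2 = 5.5.
The 3 values of 84 occupy positions 7–9 → average rank 8.
Ranks ≤ 5: {1, 2, 3, 4} → 4 values.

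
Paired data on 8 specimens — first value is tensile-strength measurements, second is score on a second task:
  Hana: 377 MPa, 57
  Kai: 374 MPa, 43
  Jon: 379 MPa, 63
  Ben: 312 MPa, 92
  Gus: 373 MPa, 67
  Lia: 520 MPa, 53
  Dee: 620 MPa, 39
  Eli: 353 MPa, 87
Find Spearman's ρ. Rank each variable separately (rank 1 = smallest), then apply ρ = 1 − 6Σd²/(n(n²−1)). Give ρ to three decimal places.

Ranks of variable 1: 5, 4, 6, 1, 3, 7, 8, 2
Ranks of variable 2: 4, 2, 5, 8, 6, 3, 1, 7
d = r₁ − r₂: 1, 2, 1, -7, -3, 4, 7, -5
d²: 1, 4, 1, 49, 9, 16, 49, 25; Σd² = 154
ρ = 1 − 6·154/(8·63) = 1 − 924/504 = -0.833

-0.833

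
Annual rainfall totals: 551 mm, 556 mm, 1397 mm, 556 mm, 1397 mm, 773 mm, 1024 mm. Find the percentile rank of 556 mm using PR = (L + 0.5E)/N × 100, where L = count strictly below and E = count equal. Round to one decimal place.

28.6

N = 7.
Strictly below 556: 1. Equal to 556: 2.
PR = (1 + 0.5·2)/7 × 100 = 28.6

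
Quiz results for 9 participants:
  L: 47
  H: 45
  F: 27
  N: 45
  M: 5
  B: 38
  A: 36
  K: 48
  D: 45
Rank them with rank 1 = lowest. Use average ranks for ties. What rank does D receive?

6

Sorted (ascending): 5, 27, 36, 38, 45, 45, 45, 47, 48
The 3 values of 45 occupy positions 5–7 → average rank 6.
D has value 45 → rank 6.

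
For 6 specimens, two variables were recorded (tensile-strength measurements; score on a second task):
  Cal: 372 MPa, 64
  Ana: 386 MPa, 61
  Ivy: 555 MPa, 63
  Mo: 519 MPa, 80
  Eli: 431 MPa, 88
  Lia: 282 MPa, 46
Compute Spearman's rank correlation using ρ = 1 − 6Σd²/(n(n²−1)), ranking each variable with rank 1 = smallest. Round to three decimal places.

0.486

Ranks of variable 1: 2, 3, 6, 5, 4, 1
Ranks of variable 2: 4, 2, 3, 5, 6, 1
d = r₁ − r₂: -2, 1, 3, 0, -2, 0
d²: 4, 1, 9, 0, 4, 0; Σd² = 18
ρ = 1 − 6·18/(6·35) = 1 − 108/210 = 0.486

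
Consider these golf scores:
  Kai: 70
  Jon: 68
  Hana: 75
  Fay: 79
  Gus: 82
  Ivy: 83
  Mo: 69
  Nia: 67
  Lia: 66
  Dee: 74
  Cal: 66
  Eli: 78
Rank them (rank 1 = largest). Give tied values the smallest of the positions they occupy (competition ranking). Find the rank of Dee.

6

Sorted (descending): 83, 82, 79, 78, 75, 74, 70, 69, 68, 67, 66, 66
The 2 values of 66 occupy positions 11–12 → each gets rank 11.
Dee has value 74 → rank 6.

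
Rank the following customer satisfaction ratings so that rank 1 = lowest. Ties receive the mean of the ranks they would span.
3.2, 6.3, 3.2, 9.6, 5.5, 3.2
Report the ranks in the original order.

Sorted (ascending): 3.2, 3.2, 3.2, 5.5, 6.3, 9.6
The 3 values of 3.2 occupy positions 1–3 → average rank 2.

2, 5, 2, 6, 4, 2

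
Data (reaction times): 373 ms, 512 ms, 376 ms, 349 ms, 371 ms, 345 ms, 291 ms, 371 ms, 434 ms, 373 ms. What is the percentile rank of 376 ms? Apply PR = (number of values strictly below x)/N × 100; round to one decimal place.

N = 10.
Strictly below 376: 7. Equal to 376: 1.
PR = 7/10 × 100 = 70.0

70.0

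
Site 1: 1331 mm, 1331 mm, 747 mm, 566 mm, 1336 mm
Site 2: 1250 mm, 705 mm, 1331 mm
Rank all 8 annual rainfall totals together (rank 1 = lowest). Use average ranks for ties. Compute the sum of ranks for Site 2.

Sorted (ascending): 566, 705, 747, 1250, 1331, 1331, 1331, 1336
The 3 values of 1331 occupy positions 5–7 → average rank 6.
Site 2 values → pooled ranks: 1250→4, 705→2, 1331→6
Rank sum = 4 + 2 + 6 = 12

12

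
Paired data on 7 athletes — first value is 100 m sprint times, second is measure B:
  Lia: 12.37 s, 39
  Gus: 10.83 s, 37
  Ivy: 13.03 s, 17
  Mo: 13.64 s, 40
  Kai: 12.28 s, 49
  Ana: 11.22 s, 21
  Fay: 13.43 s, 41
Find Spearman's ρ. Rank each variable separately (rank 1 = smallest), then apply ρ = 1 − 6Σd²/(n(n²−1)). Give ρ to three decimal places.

0.286

Ranks of variable 1: 4, 1, 5, 7, 3, 2, 6
Ranks of variable 2: 4, 3, 1, 5, 7, 2, 6
d = r₁ − r₂: 0, -2, 4, 2, -4, 0, 0
d²: 0, 4, 16, 4, 16, 0, 0; Σd² = 40
ρ = 1 − 6·40/(7·48) = 1 − 240/336 = 0.286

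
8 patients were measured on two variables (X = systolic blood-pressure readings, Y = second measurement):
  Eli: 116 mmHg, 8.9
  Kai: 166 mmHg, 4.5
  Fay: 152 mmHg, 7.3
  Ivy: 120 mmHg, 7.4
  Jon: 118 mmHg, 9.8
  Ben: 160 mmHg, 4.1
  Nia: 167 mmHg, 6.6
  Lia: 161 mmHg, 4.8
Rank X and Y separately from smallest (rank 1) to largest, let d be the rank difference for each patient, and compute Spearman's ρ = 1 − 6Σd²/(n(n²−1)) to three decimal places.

Ranks of variable 1: 1, 7, 4, 3, 2, 5, 8, 6
Ranks of variable 2: 7, 2, 5, 6, 8, 1, 4, 3
d = r₁ − r₂: -6, 5, -1, -3, -6, 4, 4, 3
d²: 36, 25, 1, 9, 36, 16, 16, 9; Σd² = 148
ρ = 1 − 6·148/(8·63) = 1 − 888/504 = -0.762

-0.762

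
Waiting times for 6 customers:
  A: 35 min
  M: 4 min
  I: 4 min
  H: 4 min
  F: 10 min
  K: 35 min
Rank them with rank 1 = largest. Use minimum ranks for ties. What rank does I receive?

Sorted (descending): 35, 35, 10, 4, 4, 4
The 2 values of 35 occupy positions 1–2 → each gets rank 1.
The 3 values of 4 occupy positions 4–6 → each gets rank 4.
I has value 4 min → rank 4.

4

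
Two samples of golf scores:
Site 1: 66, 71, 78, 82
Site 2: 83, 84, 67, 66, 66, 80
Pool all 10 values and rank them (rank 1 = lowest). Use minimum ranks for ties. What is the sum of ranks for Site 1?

20

Sorted (ascending): 66, 66, 66, 67, 71, 78, 80, 82, 83, 84
The 3 values of 66 occupy positions 1–3 → each gets rank 1.
Site 1 values → pooled ranks: 66→1, 71→5, 78→6, 82→8
Rank sum = 1 + 5 + 6 + 8 = 20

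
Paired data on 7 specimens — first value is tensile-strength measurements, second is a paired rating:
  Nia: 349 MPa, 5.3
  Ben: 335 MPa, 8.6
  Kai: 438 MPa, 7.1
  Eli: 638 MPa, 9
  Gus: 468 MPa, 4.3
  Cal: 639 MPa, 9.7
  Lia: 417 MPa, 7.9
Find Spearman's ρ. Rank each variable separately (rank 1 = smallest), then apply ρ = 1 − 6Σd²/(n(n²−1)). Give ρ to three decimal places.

Ranks of variable 1: 2, 1, 4, 6, 5, 7, 3
Ranks of variable 2: 2, 5, 3, 6, 1, 7, 4
d = r₁ − r₂: 0, -4, 1, 0, 4, 0, -1
d²: 0, 16, 1, 0, 16, 0, 1; Σd² = 34
ρ = 1 − 6·34/(7·48) = 1 − 204/336 = 0.393

0.393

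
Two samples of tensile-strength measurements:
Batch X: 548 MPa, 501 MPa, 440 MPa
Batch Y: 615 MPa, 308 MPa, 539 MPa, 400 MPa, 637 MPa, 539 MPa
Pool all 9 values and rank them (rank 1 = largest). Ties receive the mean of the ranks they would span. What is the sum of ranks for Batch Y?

Sorted (descending): 637, 615, 548, 539, 539, 501, 440, 400, 308
The 2 values of 539 occupy positions 4–5 → average rank (4+5)/2 = 4.5.
Batch Y values → pooled ranks: 615→2, 308→9, 539→4.5, 400→8, 637→1, 539→4.5
Rank sum = 2 + 9 + 4.5 + 8 + 1 + 4.5 = 29

29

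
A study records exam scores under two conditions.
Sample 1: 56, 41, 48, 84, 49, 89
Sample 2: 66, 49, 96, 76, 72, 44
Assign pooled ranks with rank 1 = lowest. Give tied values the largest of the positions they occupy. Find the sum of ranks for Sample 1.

Sorted (ascending): 41, 44, 48, 49, 49, 56, 66, 72, 76, 84, 89, 96
The 2 values of 49 occupy positions 4–5 → each gets rank 5.
Sample 1 values → pooled ranks: 56→6, 41→1, 48→3, 84→10, 49→5, 89→11
Rank sum = 6 + 1 + 3 + 10 + 5 + 11 = 36

36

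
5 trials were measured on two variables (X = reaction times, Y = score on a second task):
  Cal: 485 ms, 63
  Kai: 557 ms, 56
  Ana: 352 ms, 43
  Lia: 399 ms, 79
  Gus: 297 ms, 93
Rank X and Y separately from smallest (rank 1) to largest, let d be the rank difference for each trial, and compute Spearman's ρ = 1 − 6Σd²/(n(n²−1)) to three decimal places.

-0.400

Ranks of variable 1: 4, 5, 2, 3, 1
Ranks of variable 2: 3, 2, 1, 4, 5
d = r₁ − r₂: 1, 3, 1, -1, -4
d²: 1, 9, 1, 1, 16; Σd² = 28
ρ = 1 − 6·28/(5·24) = 1 − 168/120 = -0.400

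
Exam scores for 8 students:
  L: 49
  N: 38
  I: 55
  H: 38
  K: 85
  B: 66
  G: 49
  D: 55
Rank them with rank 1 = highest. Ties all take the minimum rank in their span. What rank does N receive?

7

Sorted (descending): 85, 66, 55, 55, 49, 49, 38, 38
The 2 values of 55 occupy positions 3–4 → each gets rank 3.
The 2 values of 49 occupy positions 5–6 → each gets rank 5.
The 2 values of 38 occupy positions 7–8 → each gets rank 7.
N has value 38 → rank 7.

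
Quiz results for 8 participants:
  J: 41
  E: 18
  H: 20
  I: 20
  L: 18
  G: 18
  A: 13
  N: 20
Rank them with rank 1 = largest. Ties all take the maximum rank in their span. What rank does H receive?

4

Sorted (descending): 41, 20, 20, 20, 18, 18, 18, 13
The 3 values of 20 occupy positions 2–4 → each gets rank 4.
The 3 values of 18 occupy positions 5–7 → each gets rank 7.
H has value 20 → rank 4.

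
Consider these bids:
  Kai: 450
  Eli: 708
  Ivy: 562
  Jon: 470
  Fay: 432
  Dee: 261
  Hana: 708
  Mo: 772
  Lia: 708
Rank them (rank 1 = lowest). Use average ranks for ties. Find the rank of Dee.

Sorted (ascending): 261, 432, 450, 470, 562, 708, 708, 708, 772
The 3 values of 708 occupy positions 6–8 → average rank 7.
Dee has value 261 → rank 1.

1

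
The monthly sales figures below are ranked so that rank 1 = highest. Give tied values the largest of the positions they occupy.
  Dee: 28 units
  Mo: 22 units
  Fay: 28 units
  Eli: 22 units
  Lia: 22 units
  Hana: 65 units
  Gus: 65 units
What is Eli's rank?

Sorted (descending): 65, 65, 28, 28, 22, 22, 22
The 2 values of 65 occupy positions 1–2 → each gets rank 2.
The 2 values of 28 occupy positions 3–4 → each gets rank 4.
The 3 values of 22 occupy positions 5–7 → each gets rank 7.
Eli has value 22 units → rank 7.

7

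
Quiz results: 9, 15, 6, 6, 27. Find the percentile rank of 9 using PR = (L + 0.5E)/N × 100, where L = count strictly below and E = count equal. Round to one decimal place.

50.0

N = 5.
Strictly below 9: 2. Equal to 9: 1.
PR = (2 + 0.5·1)/5 × 100 = 50.0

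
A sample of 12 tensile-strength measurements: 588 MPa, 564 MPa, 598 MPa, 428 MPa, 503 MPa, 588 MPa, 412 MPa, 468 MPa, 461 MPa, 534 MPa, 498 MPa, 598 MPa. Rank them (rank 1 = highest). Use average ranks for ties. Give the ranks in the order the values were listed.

3.5, 5, 1.5, 11, 7, 3.5, 12, 9, 10, 6, 8, 1.5

Sorted (descending): 598, 598, 588, 588, 564, 534, 503, 498, 468, 461, 428, 412
The 2 values of 598 occupy positions 1–2 → average rank (1+2)/2 = 1.5.
The 2 values of 588 occupy positions 3–4 → average rank (3+4)/2 = 3.5.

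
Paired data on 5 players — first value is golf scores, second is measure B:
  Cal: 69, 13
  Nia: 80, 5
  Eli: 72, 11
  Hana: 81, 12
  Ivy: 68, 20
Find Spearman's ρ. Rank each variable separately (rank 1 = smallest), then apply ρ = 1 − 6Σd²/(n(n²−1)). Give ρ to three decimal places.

Ranks of variable 1: 2, 4, 3, 5, 1
Ranks of variable 2: 4, 1, 2, 3, 5
d = r₁ − r₂: -2, 3, 1, 2, -4
d²: 4, 9, 1, 4, 16; Σd² = 34
ρ = 1 − 6·34/(5·24) = 1 − 204/120 = -0.700

-0.700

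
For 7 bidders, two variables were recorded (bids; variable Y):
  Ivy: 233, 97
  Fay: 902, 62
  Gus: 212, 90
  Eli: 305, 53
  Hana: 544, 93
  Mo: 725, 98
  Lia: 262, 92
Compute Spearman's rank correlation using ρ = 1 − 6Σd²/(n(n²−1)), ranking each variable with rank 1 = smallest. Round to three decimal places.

Ranks of variable 1: 2, 7, 1, 4, 5, 6, 3
Ranks of variable 2: 6, 2, 3, 1, 5, 7, 4
d = r₁ − r₂: -4, 5, -2, 3, 0, -1, -1
d²: 16, 25, 4, 9, 0, 1, 1; Σd² = 56
ρ = 1 − 6·56/(7·48) = 1 − 336/336 = 0.000

0.000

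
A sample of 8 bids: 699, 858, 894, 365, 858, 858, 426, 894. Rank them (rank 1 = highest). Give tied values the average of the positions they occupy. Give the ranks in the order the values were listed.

6, 4, 1.5, 8, 4, 4, 7, 1.5

Sorted (descending): 894, 894, 858, 858, 858, 699, 426, 365
The 2 values of 894 occupy positions 1–2 → average rank (1+2)/2 = 1.5.
The 3 values of 858 occupy positions 3–5 → average rank 4.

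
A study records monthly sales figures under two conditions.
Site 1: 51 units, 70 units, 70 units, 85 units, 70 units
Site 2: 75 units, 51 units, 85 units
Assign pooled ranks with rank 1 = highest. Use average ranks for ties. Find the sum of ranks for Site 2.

12

Sorted (descending): 85, 85, 75, 70, 70, 70, 51, 51
The 2 values of 85 occupy positions 1–2 → average rank (1+2)/2 = 1.5.
The 3 values of 70 occupy positions 4–6 → average rank 5.
The 2 values of 51 occupy positions 7–8 → average rank (7+8)/2 = 7.5.
Site 2 values → pooled ranks: 75→3, 51→7.5, 85→1.5
Rank sum = 3 + 7.5 + 1.5 = 12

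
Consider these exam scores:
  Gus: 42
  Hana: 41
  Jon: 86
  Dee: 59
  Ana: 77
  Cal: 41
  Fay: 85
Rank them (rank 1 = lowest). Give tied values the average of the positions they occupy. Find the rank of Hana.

Sorted (ascending): 41, 41, 42, 59, 77, 85, 86
The 2 values of 41 occupy positions 1–2 → average rank (1+2)/2 = 1.5.
Hana has value 41 → rank 1.5.

1.5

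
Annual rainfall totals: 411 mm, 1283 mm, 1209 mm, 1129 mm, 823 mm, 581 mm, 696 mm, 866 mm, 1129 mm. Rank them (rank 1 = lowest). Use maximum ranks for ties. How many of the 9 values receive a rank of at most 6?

5

Sorted (ascending): 411, 581, 696, 823, 866, 1129, 1129, 1209, 1283
The 2 values of 1129 occupy positions 6–7 → each gets rank 7.
Ranks ≤ 6: {1, 2, 3, 4, 5} → 5 values.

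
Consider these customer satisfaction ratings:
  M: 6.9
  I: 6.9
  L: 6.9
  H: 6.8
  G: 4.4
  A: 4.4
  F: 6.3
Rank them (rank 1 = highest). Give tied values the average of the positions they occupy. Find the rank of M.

2

Sorted (descending): 6.9, 6.9, 6.9, 6.8, 6.3, 4.4, 4.4
The 3 values of 6.9 occupy positions 1–3 → average rank 2.
The 2 values of 4.4 occupy positions 6–7 → average rank (6+7)/2 = 6.5.
M has value 6.9 → rank 2.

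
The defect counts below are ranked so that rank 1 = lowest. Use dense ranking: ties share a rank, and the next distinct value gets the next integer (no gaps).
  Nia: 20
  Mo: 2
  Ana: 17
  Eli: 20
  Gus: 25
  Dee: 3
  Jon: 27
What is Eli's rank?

4

Sorted (ascending): 2, 3, 17, 20, 20, 25, 27
The 2 values of 20 share dense rank 4.
Remaining distinct values take the next consecutive integers.
Eli has value 20 → rank 4.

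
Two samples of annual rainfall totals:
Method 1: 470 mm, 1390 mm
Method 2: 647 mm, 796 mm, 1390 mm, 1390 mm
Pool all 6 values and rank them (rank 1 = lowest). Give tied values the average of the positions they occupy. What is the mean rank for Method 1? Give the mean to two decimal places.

Sorted (ascending): 470, 647, 796, 1390, 1390, 1390
The 3 values of 1390 occupy positions 4–6 → average rank 5.
Method 1 values → pooled ranks: 470→1, 1390→5
Mean rank = (1 + 5) / 2 = 3.00

3.00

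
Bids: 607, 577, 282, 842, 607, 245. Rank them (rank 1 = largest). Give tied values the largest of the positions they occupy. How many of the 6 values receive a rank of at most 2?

Sorted (descending): 842, 607, 607, 577, 282, 245
The 2 values of 607 occupy positions 2–3 → each gets rank 3.
Ranks ≤ 2: {1} → 1 value.

1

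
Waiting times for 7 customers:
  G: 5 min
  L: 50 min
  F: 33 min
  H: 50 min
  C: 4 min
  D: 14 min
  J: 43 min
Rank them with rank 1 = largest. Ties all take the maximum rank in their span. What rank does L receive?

2

Sorted (descending): 50, 50, 43, 33, 14, 5, 4
The 2 values of 50 occupy positions 1–2 → each gets rank 2.
L has value 50 min → rank 2.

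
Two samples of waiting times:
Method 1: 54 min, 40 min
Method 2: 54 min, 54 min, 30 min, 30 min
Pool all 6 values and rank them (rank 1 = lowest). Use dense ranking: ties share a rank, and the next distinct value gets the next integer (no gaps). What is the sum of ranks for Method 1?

5

Sorted (ascending): 30, 30, 40, 54, 54, 54
The 2 values of 30 share dense rank 1.
The 3 values of 54 share dense rank 3.
Remaining distinct values take the next consecutive integers.
Method 1 values → pooled ranks: 54→3, 40→2
Rank sum = 3 + 2 = 5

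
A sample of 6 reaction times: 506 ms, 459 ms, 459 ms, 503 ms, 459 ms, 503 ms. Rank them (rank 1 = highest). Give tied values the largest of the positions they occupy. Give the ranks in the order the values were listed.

1, 6, 6, 3, 6, 3

Sorted (descending): 506, 503, 503, 459, 459, 459
The 2 values of 503 occupy positions 2–3 → each gets rank 3.
The 3 values of 459 occupy positions 4–6 → each gets rank 6.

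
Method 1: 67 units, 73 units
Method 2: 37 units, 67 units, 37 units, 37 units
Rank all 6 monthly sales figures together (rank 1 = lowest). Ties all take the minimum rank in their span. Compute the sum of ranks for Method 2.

Sorted (ascending): 37, 37, 37, 67, 67, 73
The 3 values of 37 occupy positions 1–3 → each gets rank 1.
The 2 values of 67 occupy positions 4–5 → each gets rank 4.
Method 2 values → pooled ranks: 37→1, 67→4, 37→1, 37→1
Rank sum = 1 + 4 + 1 + 1 = 7

7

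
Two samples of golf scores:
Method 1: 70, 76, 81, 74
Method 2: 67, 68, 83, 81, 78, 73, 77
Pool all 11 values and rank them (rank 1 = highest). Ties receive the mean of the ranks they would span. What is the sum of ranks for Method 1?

24.5

Sorted (descending): 83, 81, 81, 78, 77, 76, 74, 73, 70, 68, 67
The 2 values of 81 occupy positions 2–3 → average rank (2+3)/2 = 2.5.
Method 1 values → pooled ranks: 70→9, 76→6, 81→2.5, 74→7
Rank sum = 9 + 6 + 2.5 + 7 = 24.5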